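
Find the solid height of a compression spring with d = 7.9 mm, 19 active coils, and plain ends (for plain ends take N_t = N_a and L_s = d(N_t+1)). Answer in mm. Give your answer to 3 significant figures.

plain ends: N_t = N_a = 19
L_s = d·(N_t+1) = 7.9 × 20 = 158 mm

158 mm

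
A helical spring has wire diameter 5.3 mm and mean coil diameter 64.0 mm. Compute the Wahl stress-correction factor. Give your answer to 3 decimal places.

1.119

C = D/d = 64.0/5.3 = 12.0755
K_W = (4C−1)/(4C−4) + 0.615/C = 47.302/44.302 + 0.0509 = 1.1186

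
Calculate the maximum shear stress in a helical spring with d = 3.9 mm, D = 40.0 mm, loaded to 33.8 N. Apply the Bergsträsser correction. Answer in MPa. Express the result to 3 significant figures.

Spring index C = D/d = 40.0/3.9 = 10.2564
K_B = (4C+2)/(4C−3) = 43.026/38.026 = 1.1315
τ₀ = 8FD/(πd³) = 8·33.8·40.0/(π·3.9³) = 10816/186.36 = 58.039 MPa
τ_max = K·τ₀ = 1.1315 × 58.039 = 65.671 MPa

65.7 MPa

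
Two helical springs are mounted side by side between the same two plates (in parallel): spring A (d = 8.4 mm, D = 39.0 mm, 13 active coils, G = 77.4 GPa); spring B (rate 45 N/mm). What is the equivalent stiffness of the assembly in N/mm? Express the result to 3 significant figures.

k_A = Gd⁴/(8D³N_a) = (77.4×10³)(8.4⁴)/(8·39.0³·13) = 62.464 N/mm
Parallel: k_eq = 62.464 + 45 = 107.46 N/mm

107 N/mm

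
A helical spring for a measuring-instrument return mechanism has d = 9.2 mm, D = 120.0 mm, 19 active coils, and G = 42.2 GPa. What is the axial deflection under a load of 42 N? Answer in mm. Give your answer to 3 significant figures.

36.5 mm

k = Gd⁴/(8D³N_a) = (42.2×10³)(9.2⁴)/(8·120.0³·19) = 1.151 N/mm
δ = F/k = 42 / 1.151 = 36.49 mm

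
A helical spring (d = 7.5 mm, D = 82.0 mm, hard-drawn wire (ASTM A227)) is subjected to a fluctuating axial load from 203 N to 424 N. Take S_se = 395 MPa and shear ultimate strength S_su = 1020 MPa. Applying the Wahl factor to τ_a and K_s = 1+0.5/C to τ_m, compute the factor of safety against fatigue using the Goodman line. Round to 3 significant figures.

3.17

C = D/d = 82.0/7.5 = 10.9333; K_W = (4C−1)/(4C−4)+0.615/C = 1.1318; K_s = 1+0.5/C = 1.0457
F_a = (F_max−F_min)/2 = 110.5 N; F_m = (F_max+F_min)/2 = 313.5 N
τ_a = K_W·8F_aD/(πd³) = 1.1318 × 54.693 = 61.899 MPa
τ_m = K_s·8F_mD/(πd³) = 1.0457 × 155.17 = 162.27 MPa
Goodman: 1/n_f = τ_a/S_se + τ_m/S_su = 61.899/395 + 162.27/1020 = 0.15671 + 0.15908 = 0.31579
n_f = 1/0.31579 = 3.167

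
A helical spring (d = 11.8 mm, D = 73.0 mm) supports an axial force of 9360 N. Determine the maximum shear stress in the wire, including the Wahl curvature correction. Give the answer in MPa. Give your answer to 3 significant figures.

1320 MPa

Spring index C = D/d = 73.0/11.8 = 6.1864
K_W = (4C−1)/(4C−4) + 0.615/C = 23.746/20.746 + 0.0994 = 1.2440
τ₀ = 8FD/(πd³) = 8·9360·73.0/(π·11.8³) = 5.46624e+06/5161.7 = 1059 MPa
τ_max = K·τ₀ = 1.2440 × 1059 = 1317.4 MPa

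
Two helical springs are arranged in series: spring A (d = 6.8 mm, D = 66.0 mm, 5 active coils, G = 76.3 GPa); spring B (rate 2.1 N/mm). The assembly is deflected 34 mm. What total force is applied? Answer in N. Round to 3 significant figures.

62.2 N

k_A = Gd⁴/(8D³N_a) = (76.3×10³)(6.8⁴)/(8·66.0³·5) = 14.186 N/mm
Series: 1/k_eq = 1/14.186 + 1/2.1 = 0.54668; k_eq = 1.8292 N/mm
F = k_eq·δ = 1.8292·34 = 62.193 N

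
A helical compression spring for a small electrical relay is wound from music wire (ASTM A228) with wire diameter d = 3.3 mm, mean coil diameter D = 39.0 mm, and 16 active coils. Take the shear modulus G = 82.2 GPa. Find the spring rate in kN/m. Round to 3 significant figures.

k = Gd⁴/(8D³N_a) = (82.2×10³ × 3.3⁴) / (8 × 39.0³ × 16)
  = 9.74827e+06 / 7.59283e+06 = 1.2839 N/mm

1.28 kN/m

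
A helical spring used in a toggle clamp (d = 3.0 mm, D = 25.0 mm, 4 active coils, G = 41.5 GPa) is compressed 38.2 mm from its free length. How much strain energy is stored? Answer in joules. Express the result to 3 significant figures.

4.91 J

k = Gd⁴/(8D³N_a) = (41.5×10³)(3.0⁴)/(8·25.0³·4) = 6.723 N/mm
U = ½kδ² = 0.5 × 6.723 × 38.2² = 4905.2 N·mm = 4.9052 J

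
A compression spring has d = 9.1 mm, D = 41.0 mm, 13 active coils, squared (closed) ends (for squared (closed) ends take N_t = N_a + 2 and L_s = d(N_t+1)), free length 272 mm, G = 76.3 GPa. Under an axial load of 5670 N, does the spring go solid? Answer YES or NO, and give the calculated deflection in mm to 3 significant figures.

k = Gd⁴/(8D³N_a) = (76.3×10³)(9.1⁴)/(8·41.0³·13) = 72.997 N/mm
N_t = 15; L_s = 9.1·16 = 145.6 mm; δ_solid = L₀ − L_s = 272 − 145.6 = 126.4 mm
δ = F/k = 5670/72.997 = 77.674 mm
δ < δ_solid → spring does not go solid

NO, δ = 77.7 mm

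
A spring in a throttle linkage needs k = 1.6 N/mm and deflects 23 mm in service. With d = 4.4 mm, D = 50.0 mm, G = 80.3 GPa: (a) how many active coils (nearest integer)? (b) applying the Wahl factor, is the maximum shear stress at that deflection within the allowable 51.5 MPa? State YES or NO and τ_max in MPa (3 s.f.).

(a) 19 coils; (b) NO, τ_max = 61.3 MPa

N_a = Gd⁴/(8D³k) = (80.3×10³)(4.4⁴)/(8·50.0³·1.6) = 18.81 → N_a = 19
Actual rate k = Gd⁴/(8D³·19) = 1.5841 N/mm
Working load F = kδ = 1.5841·23 = 36.433 N
C = 50.0/4.4 = 11.3636; K_W = (4C−1)/(4C−4)+0.615/C = 1.1265
τ_max = K_W·8FD/(πd³) = 1.1265·54.457 = 61.345 MPa
τ_max > 51.5 MPa → exceeds allowable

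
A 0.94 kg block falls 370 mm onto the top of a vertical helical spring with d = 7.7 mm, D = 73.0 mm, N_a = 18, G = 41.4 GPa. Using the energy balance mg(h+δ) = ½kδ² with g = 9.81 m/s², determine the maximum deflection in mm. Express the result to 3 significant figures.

k = Gd⁴/(8D³N_a) = (41.4×10³)(7.7⁴)/(8·73.0³·18) = 2.598 N/mm
W = mg = 0.94 × 9.81 = 9.2214 N
½kδ² − Wδ − Wh = 0 → δ = (W + √(W² + 2kWh))/k
δ = (9.2214 + √(85.034 + 17728))/2.598 = (9.2214 + 133.47)/2.598 = 54.923 mm

54.9 mm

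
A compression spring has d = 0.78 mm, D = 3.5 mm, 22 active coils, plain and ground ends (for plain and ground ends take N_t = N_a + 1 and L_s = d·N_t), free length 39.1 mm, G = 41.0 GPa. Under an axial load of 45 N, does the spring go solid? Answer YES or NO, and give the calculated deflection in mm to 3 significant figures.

k = Gd⁴/(8D³N_a) = (41.0×10³)(0.78⁴)/(8·3.5³·22) = 2.0112 N/mm
N_t = 23; L_s = 0.78·23 = 17.94 mm; δ_solid = L₀ − L_s = 39.1 − 17.94 = 21.16 mm
δ = F/k = 45/2.0112 = 22.375 mm
δ ≥ δ_solid → spring goes solid

YES, δ = 22.4 mm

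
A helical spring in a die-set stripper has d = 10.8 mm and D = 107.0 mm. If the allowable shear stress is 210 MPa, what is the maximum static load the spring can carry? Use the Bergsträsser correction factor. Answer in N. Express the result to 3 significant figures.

854 N

C = D/d = 107.0/10.8 = 9.9074
K_B = (4C+2)/(4C−3) = 41.630/36.630 = 1.1365
τ_max = K·8FD/(πd³) → F_max = τ_allow·πd³/(8DK)
F_max = 210·π·10.8³/(8·107.0·1.1365) = 8.3108e+05/972.85 = 854.27 N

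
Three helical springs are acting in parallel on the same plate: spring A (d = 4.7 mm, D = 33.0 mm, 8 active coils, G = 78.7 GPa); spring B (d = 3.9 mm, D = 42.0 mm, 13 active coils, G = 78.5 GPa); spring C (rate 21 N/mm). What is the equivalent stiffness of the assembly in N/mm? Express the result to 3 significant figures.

k_A = Gd⁴/(8D³N_a) = (78.7×10³)(4.7⁴)/(8·33.0³·8) = 16.697 N/mm
k_B = Gd⁴/(8D³N_a) = (78.5×10³)(3.9⁴)/(8·42.0³·13) = 2.3569 N/mm
Parallel: k_eq = 16.697 + 2.3569 + 21 = 40.054 N/mm

40.1 N/mm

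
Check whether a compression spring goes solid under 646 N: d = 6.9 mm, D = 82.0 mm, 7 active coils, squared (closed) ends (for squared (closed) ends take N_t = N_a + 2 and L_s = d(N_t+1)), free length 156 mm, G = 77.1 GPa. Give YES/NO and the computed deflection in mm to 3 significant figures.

k = Gd⁴/(8D³N_a) = (77.1×10³)(6.9⁴)/(8·82.0³·7) = 5.6601 N/mm
N_t = 9; L_s = 6.9·10 = 69 mm; δ_solid = L₀ − L_s = 156 − 69 = 87 mm
δ = F/k = 646/5.6601 = 114.13 mm
δ ≥ δ_solid → spring goes solid

YES, δ = 114 mm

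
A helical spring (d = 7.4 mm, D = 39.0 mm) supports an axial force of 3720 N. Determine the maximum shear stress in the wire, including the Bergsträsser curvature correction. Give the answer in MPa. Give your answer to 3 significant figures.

1160 MPa

Spring index C = D/d = 39.0/7.4 = 5.2703
K_B = (4C+2)/(4C−3) = 23.081/18.081 = 1.2765
τ₀ = 8FD/(πd³) = 8·3720·39.0/(π·7.4³) = 1.16064e+06/1273 = 911.7 MPa
τ_max = K·τ₀ = 1.2765 × 911.7 = 1163.8 MPa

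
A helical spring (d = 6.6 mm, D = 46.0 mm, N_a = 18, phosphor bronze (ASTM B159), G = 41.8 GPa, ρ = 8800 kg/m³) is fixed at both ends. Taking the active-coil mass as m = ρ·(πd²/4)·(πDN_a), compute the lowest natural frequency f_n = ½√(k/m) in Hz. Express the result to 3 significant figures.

42.5 Hz

k = Gd⁴/(8D³N_a) = (41.8×10³)(6.6⁴)/(8·46.0³·18) = 5.6587 N/mm = 5658.7 N/m
Wire length L = πDN_a = π·46.0·18 = 2601.2 mm
m = ρ·(πd²/4)·L = 8800 × 34.212×10⁻⁶ m² × 2.6012 m = 0.78314 kg
f_n = ½√(k/m) = 0.5·√(5658.7/0.78314) = 0.5·√(7225.6) = 42.502 Hz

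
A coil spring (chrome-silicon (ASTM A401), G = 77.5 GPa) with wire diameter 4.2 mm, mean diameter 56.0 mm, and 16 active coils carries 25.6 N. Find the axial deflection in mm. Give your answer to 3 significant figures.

23.9 mm

k = Gd⁴/(8D³N_a) = (77.5×10³)(4.2⁴)/(8·56.0³·16) = 1.0728 N/mm
δ = F/k = 25.6 / 1.0728 = 23.862 mm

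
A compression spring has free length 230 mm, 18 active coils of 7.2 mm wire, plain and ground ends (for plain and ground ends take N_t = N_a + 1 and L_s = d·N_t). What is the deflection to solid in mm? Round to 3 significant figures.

N_t = 19; L_s = 7.2·19 = 136.8 mm
δ_solid = L₀ − L_s = 230 − 136.8 = 93.2 mm

93.2 mm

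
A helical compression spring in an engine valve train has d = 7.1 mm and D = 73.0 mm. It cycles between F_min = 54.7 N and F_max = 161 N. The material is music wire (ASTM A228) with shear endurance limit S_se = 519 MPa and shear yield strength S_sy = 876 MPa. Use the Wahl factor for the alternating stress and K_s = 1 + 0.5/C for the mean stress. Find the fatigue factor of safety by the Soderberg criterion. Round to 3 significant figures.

C = D/d = 73.0/7.1 = 10.2817; K_W = (4C−1)/(4C−4)+0.615/C = 1.1406; K_s = 1+0.5/C = 1.0486
F_a = (F_max−F_min)/2 = 53.15 N; F_m = (F_max+F_min)/2 = 107.85 N
τ_a = K_W·8F_aD/(πd³) = 1.1406 × 27.605 = 31.487 MPa
τ_m = K_s·8F_mD/(πd³) = 1.0486 × 56.015 = 58.74 MPa
Soderberg: 1/n_f = τ_a/S_se + τ_m/S_sy = 31.487/519 + 58.74/876 = 0.06067 + 0.06705 = 0.12772
n_f = 1/0.12772 = 7.829

7.83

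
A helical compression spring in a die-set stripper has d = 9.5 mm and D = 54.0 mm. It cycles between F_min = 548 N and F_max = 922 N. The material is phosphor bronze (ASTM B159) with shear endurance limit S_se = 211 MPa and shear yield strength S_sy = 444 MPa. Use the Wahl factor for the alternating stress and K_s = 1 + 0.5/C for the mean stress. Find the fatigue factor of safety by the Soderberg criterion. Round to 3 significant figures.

2.13

C = D/d = 54.0/9.5 = 5.6842; K_W = (4C−1)/(4C−4)+0.615/C = 1.2683; K_s = 1+0.5/C = 1.0880
F_a = (F_max−F_min)/2 = 187 N; F_m = (F_max+F_min)/2 = 735 N
τ_a = K_W·8F_aD/(πd³) = 1.2683 × 29.992 = 38.039 MPa
τ_m = K_s·8F_mD/(πd³) = 1.0880 × 117.88 = 128.25 MPa
Soderberg: 1/n_f = τ_a/S_se + τ_m/S_sy = 38.039/211 + 128.25/444 = 0.18028 + 0.28886 = 0.46914
n_f = 1/0.46914 = 2.132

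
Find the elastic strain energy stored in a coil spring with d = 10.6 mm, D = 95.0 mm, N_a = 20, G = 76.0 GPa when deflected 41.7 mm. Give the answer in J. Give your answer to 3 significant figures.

6.08 J

k = Gd⁴/(8D³N_a) = (76.0×10³)(10.6⁴)/(8·95.0³·20) = 6.9943 N/mm
U = ½kδ² = 0.5 × 6.9943 × 41.7² = 6081.2 N·mm = 6.0812 J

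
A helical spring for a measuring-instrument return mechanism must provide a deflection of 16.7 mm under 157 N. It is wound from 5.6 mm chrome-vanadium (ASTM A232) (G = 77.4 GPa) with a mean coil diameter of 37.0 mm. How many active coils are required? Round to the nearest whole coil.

20

Required rate k = F/δ = 157/16.7 = 9.4012 N/mm
N_a = Gd⁴/(8D³k) = (77.4×10³ × 5.6⁴)/(8 × 37.0³ × 9.4012)
    = 7.6119e+07 / 3.80959e+06 = 19.98 → 20 coils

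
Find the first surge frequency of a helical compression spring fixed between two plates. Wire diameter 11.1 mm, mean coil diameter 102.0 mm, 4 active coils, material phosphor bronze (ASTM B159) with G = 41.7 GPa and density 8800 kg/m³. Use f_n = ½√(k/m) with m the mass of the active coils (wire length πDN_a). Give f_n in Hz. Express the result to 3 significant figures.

65.3 Hz

k = Gd⁴/(8D³N_a) = (41.7×10³)(11.1⁴)/(8·102.0³·4) = 18.641 N/mm = 18641 N/m
Wire length L = πDN_a = π·102.0·4 = 1281.8 mm
m = ρ·(πd²/4)·L = 8800 × 96.769×10⁻⁶ m² × 1.2818 m = 1.0915 kg
f_n = ½√(k/m) = 0.5·√(18641/1.0915) = 0.5·√(17078) = 65.342 Hz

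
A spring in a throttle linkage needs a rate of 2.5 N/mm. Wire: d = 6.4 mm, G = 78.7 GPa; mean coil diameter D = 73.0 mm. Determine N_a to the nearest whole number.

N_a = Gd⁴/(8D³k) = (78.7×10³ × 6.4⁴)/(8 × 73.0³ × 2.5)
    = 1.32037e+08 / 7.78034e+06 = 16.97 → 17 coils

17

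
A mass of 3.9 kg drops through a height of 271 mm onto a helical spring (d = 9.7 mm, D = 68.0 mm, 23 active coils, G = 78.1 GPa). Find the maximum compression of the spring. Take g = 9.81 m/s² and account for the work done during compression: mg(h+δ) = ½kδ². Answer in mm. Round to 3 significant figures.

k = Gd⁴/(8D³N_a) = (78.1×10³)(9.7⁴)/(8·68.0³·23) = 11.951 N/mm
W = mg = 3.9 × 9.81 = 38.259 N
½kδ² − Wδ − Wh = 0 → δ = (W + √(W² + 2kWh))/k
δ = (38.259 + √(1463.8 + 247814))/11.951 = (38.259 + 499.28)/11.951 = 44.979 mm

45.0 mm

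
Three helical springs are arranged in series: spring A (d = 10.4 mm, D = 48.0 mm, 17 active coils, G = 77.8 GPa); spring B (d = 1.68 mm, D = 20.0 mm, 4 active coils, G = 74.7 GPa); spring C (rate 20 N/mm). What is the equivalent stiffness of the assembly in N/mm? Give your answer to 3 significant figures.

2.01 N/mm

k_A = Gd⁴/(8D³N_a) = (77.8×10³)(10.4⁴)/(8·48.0³·17) = 60.513 N/mm
k_B = Gd⁴/(8D³N_a) = (74.7×10³)(1.68⁴)/(8·20.0³·4) = 2.3244 N/mm
Series: 1/k_eq = 1/60.513 + 1/2.3244 + 1/20 = 0.49674; k_eq = 2.0131 N/mm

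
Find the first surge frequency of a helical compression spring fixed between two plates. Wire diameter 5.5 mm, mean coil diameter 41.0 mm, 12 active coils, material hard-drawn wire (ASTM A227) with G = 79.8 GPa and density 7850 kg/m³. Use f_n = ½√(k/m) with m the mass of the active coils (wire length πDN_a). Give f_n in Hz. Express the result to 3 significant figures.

k = Gd⁴/(8D³N_a) = (79.8×10³)(5.5⁴)/(8·41.0³·12) = 11.036 N/mm = 11036 N/m
Wire length L = πDN_a = π·41.0·12 = 1545.7 mm
m = ρ·(πd²/4)·L = 7850 × 23.758×10⁻⁶ m² × 1.5457 m = 0.28827 kg
f_n = ½√(k/m) = 0.5·√(11036/0.28827) = 0.5·√(38285) = 97.833 Hz

97.8 Hz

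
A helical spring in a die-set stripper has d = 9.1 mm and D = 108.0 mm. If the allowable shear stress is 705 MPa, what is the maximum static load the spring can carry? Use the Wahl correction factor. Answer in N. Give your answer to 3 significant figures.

1720 N

C = D/d = 108.0/9.1 = 11.8681
K_W = (4C−1)/(4C−4) + 0.615/C = 46.473/43.473 + 0.0518 = 1.1208
τ_max = K·8FD/(πd³) → F_max = τ_allow·πd³/(8DK)
F_max = 705·π·9.1³/(8·108.0·1.1208) = 1.669e+06/968.4 = 1723.5 N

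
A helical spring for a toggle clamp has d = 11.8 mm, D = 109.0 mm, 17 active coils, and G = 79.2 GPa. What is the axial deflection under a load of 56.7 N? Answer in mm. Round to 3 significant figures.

6.50 mm

k = Gd⁴/(8D³N_a) = (79.2×10³)(11.8⁴)/(8·109.0³·17) = 8.7184 N/mm
δ = F/k = 56.7 / 8.7184 = 6.5035 mm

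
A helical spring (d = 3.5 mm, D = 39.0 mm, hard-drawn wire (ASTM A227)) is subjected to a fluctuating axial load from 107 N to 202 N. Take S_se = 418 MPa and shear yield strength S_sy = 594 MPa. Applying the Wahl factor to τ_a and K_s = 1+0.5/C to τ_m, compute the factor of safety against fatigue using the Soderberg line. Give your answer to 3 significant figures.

1.08

C = D/d = 39.0/3.5 = 11.1429; K_W = (4C−1)/(4C−4)+0.615/C = 1.1291; K_s = 1+0.5/C = 1.0449
F_a = (F_max−F_min)/2 = 47.5 N; F_m = (F_max+F_min)/2 = 154.5 N
τ_a = K_W·8F_aD/(πd³) = 1.1291 × 110.03 = 124.23 MPa
τ_m = K_s·8F_mD/(πd³) = 1.0449 × 357.87 = 373.93 MPa
Soderberg: 1/n_f = τ_a/S_se + τ_m/S_sy = 124.23/418 + 373.93/594 = 0.29721 + 0.62951 = 0.92672
n_f = 1/0.92672 = 1.079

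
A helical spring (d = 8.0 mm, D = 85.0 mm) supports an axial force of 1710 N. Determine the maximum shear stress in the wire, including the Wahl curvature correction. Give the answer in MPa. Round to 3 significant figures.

Spring index C = D/d = 85.0/8.0 = 10.6250
K_W = (4C−1)/(4C−4) + 0.615/C = 41.500/38.500 + 0.0579 = 1.1358
τ₀ = 8FD/(πd³) = 8·1710·85.0/(π·8.0³) = 1.1628e+06/1608.5 = 722.91 MPa
τ_max = K·τ₀ = 1.1358 × 722.91 = 821.09 MPa

821 MPa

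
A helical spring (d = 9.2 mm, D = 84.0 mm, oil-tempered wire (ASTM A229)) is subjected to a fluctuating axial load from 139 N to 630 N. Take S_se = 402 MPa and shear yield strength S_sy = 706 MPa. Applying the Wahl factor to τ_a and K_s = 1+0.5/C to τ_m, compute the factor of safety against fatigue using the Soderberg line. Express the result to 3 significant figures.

C = D/d = 84.0/9.2 = 9.1304; K_W = (4C−1)/(4C−4)+0.615/C = 1.1596; K_s = 1+0.5/C = 1.0548
F_a = (F_max−F_min)/2 = 245.5 N; F_m = (F_max+F_min)/2 = 384.5 N
τ_a = K_W·8F_aD/(πd³) = 1.1596 × 67.438 = 78.202 MPa
τ_m = K_s·8F_mD/(πd³) = 1.0548 × 105.62 = 111.41 MPa
Soderberg: 1/n_f = τ_a/S_se + τ_m/S_sy = 78.202/402 + 111.41/706 = 0.19453 + 0.15780 = 0.35233
n_f = 1/0.35233 = 2.838

2.84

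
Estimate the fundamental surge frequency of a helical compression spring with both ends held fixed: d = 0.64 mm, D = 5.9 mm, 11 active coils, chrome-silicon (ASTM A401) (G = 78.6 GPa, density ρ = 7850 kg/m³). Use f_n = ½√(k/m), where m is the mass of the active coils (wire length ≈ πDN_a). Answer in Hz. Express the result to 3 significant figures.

k = Gd⁴/(8D³N_a) = (78.6×10³)(0.64⁴)/(8·5.9³·11) = 0.72963 N/mm = 729.63 N/m
Wire length L = πDN_a = π·5.9·11 = 203.89 mm
m = ρ·(πd²/4)·L = 7850 × 0.3217×10⁻⁶ m² × 0.20389 m = 0.00051489 kg
f_n = ½√(k/m) = 0.5·√(729.63/0.00051489) = 0.5·√(1.4171e+06) = 595.2 Hz

595 Hz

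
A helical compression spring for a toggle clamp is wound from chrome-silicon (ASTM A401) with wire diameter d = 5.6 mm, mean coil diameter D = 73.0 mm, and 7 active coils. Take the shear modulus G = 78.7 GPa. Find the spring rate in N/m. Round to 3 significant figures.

3550 N/m

k = Gd⁴/(8D³N_a) = (78.7×10³ × 5.6⁴) / (8 × 73.0³ × 7)
  = 7.73975e+07 / 2.1785e+07 = 3.5528 N/mm = 3552.8 N/m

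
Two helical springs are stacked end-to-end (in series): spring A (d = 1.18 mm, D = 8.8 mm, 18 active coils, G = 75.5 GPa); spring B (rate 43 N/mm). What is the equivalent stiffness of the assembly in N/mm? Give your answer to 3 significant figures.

k_A = Gd⁴/(8D³N_a) = (75.5×10³)(1.18⁴)/(8·8.8³·18) = 1.4916 N/mm
Series: 1/k_eq = 1/1.4916 + 1/43 = 0.69366; k_eq = 1.4416 N/mm

1.44 N/mm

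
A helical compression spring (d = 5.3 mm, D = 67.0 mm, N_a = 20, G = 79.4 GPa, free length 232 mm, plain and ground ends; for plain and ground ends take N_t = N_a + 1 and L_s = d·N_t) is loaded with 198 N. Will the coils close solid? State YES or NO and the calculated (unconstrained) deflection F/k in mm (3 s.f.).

YES, δ = 152 mm

k = Gd⁴/(8D³N_a) = (79.4×10³)(5.3⁴)/(8·67.0³·20) = 1.3019 N/mm
N_t = 21; L_s = 5.3·21 = 111.3 mm; δ_solid = L₀ − L_s = 232 − 111.3 = 120.7 mm
δ = F/k = 198/1.3019 = 152.08 mm
δ ≥ δ_solid → spring goes solid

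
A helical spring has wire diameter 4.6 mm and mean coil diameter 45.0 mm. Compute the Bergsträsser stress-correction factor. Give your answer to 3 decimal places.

1.138

C = D/d = 45.0/4.6 = 9.7826
K_B = (4C+2)/(4C−3) = 41.130/36.130 = 1.1384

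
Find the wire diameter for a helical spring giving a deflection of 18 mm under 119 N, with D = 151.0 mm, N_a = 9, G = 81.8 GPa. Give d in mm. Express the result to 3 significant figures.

11.9 mm

Required rate k = F/δ = 119/18 = 6.6111 N/mm
d = (8D³N_a·k / G)^(1/4) = (8·151.0³·9·6.6111 / (81.8×10³))^0.25
  = (20035)^0.25 = 11.8972 mm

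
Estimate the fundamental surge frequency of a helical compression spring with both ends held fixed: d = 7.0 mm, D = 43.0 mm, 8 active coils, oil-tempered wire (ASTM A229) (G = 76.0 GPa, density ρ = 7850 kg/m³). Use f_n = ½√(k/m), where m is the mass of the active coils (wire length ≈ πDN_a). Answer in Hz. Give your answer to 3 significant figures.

166 Hz

k = Gd⁴/(8D³N_a) = (76.0×10³)(7.0⁴)/(8·43.0³·8) = 35.861 N/mm = 35861 N/m
Wire length L = πDN_a = π·43.0·8 = 1080.7 mm
m = ρ·(πd²/4)·L = 7850 × 38.485×10⁻⁶ m² × 1.0807 m = 0.32649 kg
f_n = ½√(k/m) = 0.5·√(35861/0.32649) = 0.5·√(1.0984e+05) = 165.71 Hz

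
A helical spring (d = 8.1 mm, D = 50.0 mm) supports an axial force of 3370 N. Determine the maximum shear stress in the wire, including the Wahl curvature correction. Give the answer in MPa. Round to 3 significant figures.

1000 MPa

Spring index C = D/d = 50.0/8.1 = 6.1728
K_W = (4C−1)/(4C−4) + 0.615/C = 23.691/20.691 + 0.0996 = 1.2446
τ₀ = 8FD/(πd³) = 8·3370·50.0/(π·8.1³) = 1.348e+06/1669.6 = 807.39 MPa
τ_max = K·τ₀ = 1.2446 × 807.39 = 1004.9 MPa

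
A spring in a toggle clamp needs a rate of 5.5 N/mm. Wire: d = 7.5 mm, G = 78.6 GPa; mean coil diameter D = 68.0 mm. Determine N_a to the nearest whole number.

18

N_a = Gd⁴/(8D³k) = (78.6×10³ × 7.5⁴)/(8 × 68.0³ × 5.5)
    = 2.48695e+08 / 1.3835e+07 = 17.98 → 18 coils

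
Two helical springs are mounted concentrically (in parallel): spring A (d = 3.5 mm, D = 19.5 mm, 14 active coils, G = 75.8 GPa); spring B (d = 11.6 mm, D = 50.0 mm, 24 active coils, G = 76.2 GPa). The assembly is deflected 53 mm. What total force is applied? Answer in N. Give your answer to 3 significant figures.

3770 N

k_A = Gd⁴/(8D³N_a) = (75.8×10³)(3.5⁴)/(8·19.5³·14) = 13.697 N/mm
k_B = Gd⁴/(8D³N_a) = (76.2×10³)(11.6⁴)/(8·50.0³·24) = 57.488 N/mm
Parallel: k_eq = 13.697 + 57.488 = 71.185 N/mm
F = k_eq·δ = 71.185·53 = 3772.8 N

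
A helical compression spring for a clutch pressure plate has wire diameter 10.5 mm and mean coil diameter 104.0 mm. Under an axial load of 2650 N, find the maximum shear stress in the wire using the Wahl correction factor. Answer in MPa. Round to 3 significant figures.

695 MPa

Spring index C = D/d = 104.0/10.5 = 9.9048
K_W = (4C−1)/(4C−4) + 0.615/C = 38.619/35.619 + 0.0621 = 1.1463
τ₀ = 8FD/(πd³) = 8·2650·104.0/(π·10.5³) = 2.2048e+06/3636.8 = 606.25 MPa
τ_max = K·τ₀ = 1.1463 × 606.25 = 694.95 MPa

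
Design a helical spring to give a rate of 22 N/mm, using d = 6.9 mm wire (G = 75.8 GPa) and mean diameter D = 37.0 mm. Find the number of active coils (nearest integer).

N_a = Gd⁴/(8D³k) = (75.8×10³ × 6.9⁴)/(8 × 37.0³ × 22)
    = 1.71817e+08 / 8.91493e+06 = 19.27 → 19 coils

19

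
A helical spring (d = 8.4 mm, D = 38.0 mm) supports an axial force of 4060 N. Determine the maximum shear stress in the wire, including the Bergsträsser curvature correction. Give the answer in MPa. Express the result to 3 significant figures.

Spring index C = D/d = 38.0/8.4 = 4.5238
K_B = (4C+2)/(4C−3) = 20.095/15.095 = 1.3312
τ₀ = 8FD/(πd³) = 8·4060·38.0/(π·8.4³) = 1.23424e+06/1862 = 662.84 MPa
τ_max = K·τ₀ = 1.3312 × 662.84 = 882.4 MPa

882 MPa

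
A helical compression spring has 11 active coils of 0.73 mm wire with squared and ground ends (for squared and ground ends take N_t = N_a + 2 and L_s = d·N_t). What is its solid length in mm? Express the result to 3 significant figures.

9.49 mm

squared and ground ends: N_t = N_a + 2 = 11 + 2 = 13
L_s = d·N_t = 0.73 × 13 = 9.49 mm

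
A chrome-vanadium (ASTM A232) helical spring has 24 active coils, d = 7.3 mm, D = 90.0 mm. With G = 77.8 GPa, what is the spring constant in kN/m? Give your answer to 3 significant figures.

k = Gd⁴/(8D³N_a) = (77.8×10³ × 7.3⁴) / (8 × 90.0³ × 24)
  = 2.20938e+08 / 1.39968e+08 = 1.5785 N/mm

1.58 kN/m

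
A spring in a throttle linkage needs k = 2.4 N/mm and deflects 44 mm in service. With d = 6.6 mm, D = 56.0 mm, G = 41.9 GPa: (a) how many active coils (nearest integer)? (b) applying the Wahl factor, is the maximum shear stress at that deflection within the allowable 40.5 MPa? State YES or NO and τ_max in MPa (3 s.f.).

N_a = Gd⁴/(8D³k) = (41.9×10³)(6.6⁴)/(8·56.0³·2.4) = 23.58 → N_a = 24
Actual rate k = Gd⁴/(8D³·24) = 2.3579 N/mm
Working load F = kδ = 2.3579·44 = 103.75 N
C = 56.0/6.6 = 8.4848; K_W = (4C−1)/(4C−4)+0.615/C = 1.1727
τ_max = K_W·8FD/(πd³) = 1.1727·51.46 = 60.347 MPa
τ_max > 40.5 MPa → exceeds allowable

(a) 24 coils; (b) NO, τ_max = 60.3 MPa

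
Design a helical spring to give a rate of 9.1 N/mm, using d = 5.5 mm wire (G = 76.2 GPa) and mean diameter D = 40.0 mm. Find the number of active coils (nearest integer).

N_a = Gd⁴/(8D³k) = (76.2×10³ × 5.5⁴)/(8 × 40.0³ × 9.1)
    = 6.97278e+07 / 4.6592e+06 = 14.97 → 15 coils

15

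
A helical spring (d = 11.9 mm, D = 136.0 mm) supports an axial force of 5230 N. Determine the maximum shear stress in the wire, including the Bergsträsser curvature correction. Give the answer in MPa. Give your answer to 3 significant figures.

1200 MPa

Spring index C = D/d = 136.0/11.9 = 11.4286
K_B = (4C+2)/(4C−3) = 47.714/42.714 = 1.1171
τ₀ = 8FD/(πd³) = 8·5230·136.0/(π·11.9³) = 5.69024e+06/5294.1 = 1074.8 MPa
τ_max = K·τ₀ = 1.1171 × 1074.8 = 1200.6 MPa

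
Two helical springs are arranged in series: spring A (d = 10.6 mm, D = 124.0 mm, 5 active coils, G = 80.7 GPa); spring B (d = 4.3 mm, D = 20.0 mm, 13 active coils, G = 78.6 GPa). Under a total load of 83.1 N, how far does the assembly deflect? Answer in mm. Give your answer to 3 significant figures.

8.79 mm

k_A = Gd⁴/(8D³N_a) = (80.7×10³)(10.6⁴)/(8·124.0³·5) = 13.359 N/mm
k_B = Gd⁴/(8D³N_a) = (78.6×10³)(4.3⁴)/(8·20.0³·13) = 32.298 N/mm
Series: 1/k_eq = 1/13.359 + 1/32.298 = 0.10582; k_eq = 9.4502 N/mm
δ = F/k_eq = 83.1/9.4502 = 8.7935 mm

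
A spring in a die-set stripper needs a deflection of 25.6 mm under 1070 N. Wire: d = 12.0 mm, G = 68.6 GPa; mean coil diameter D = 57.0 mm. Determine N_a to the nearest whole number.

23

Required rate k = F/δ = 1070/25.6 = 41.797 N/mm
N_a = Gd⁴/(8D³k) = (68.6×10³ × 12.0⁴)/(8 × 57.0³ × 41.797)
    = 1.42249e+09 / 6.19239e+07 = 22.97 → 23 coils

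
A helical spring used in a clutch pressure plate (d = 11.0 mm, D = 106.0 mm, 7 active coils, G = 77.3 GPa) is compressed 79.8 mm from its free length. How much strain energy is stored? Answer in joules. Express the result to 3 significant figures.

54.0 J

k = Gd⁴/(8D³N_a) = (77.3×10³)(11.0⁴)/(8·106.0³·7) = 16.969 N/mm
U = ½kδ² = 0.5 × 16.969 × 79.8² = 54028 N·mm = 54.028 J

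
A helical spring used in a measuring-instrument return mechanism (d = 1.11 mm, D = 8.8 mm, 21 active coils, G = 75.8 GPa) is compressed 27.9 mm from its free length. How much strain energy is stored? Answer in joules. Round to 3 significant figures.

k = Gd⁴/(8D³N_a) = (75.8×10³)(1.11⁴)/(8·8.8³·21) = 1.0051 N/mm
U = ½kδ² = 0.5 × 1.0051 × 27.9² = 391.19 N·mm = 0.39119 J

0.391 J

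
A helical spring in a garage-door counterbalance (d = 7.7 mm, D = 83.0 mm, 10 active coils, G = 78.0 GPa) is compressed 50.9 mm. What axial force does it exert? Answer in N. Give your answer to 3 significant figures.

305 N

k = Gd⁴/(8D³N_a) = (78.0×10³)(7.7⁴)/(8·83.0³·10) = 5.9942 N/mm
F = k·δ = 5.9942 × 50.9 = 305.11 N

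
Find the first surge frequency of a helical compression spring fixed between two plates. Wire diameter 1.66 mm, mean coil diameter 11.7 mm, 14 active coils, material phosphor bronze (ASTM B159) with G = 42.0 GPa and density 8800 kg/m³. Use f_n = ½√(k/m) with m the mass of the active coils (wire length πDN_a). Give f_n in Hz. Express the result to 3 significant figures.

k = Gd⁴/(8D³N_a) = (42.0×10³)(1.66⁴)/(8·11.7³·14) = 1.7779 N/mm = 1777.9 N/m
Wire length L = πDN_a = π·11.7·14 = 514.59 mm
m = ρ·(πd²/4)·L = 8800 × 2.1642×10⁻⁶ m² × 0.51459 m = 0.0098006 kg
f_n = ½√(k/m) = 0.5·√(1777.9/0.0098006) = 0.5·√(1.8141e+05) = 212.96 Hz

213 Hz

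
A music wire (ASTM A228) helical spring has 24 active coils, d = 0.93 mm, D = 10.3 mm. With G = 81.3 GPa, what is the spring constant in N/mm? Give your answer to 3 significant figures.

0.290 N/mm

k = Gd⁴/(8D³N_a) = (81.3×10³ × 0.93⁴) / (8 × 10.3³ × 24)
  = 60816.6 / 209804 = 0.28987 N/mm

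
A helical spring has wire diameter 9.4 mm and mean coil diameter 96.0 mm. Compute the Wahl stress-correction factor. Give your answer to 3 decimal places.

1.142

C = D/d = 96.0/9.4 = 10.2128
K_W = (4C−1)/(4C−4) + 0.615/C = 39.851/36.851 + 0.0602 = 1.1416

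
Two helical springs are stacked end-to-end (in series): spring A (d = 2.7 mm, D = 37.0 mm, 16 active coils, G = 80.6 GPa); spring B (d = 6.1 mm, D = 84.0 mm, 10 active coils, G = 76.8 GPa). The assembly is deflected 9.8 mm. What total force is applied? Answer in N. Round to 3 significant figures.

k_A = Gd⁴/(8D³N_a) = (80.6×10³)(2.7⁴)/(8·37.0³·16) = 0.66066 N/mm
k_B = Gd⁴/(8D³N_a) = (76.8×10³)(6.1⁴)/(8·84.0³·10) = 2.2426 N/mm
Series: 1/k_eq = 1/0.66066 + 1/2.2426 = 1.9596; k_eq = 0.51032 N/mm
F = k_eq·δ = 0.51032·9.8 = 5.0011 N

5.00 N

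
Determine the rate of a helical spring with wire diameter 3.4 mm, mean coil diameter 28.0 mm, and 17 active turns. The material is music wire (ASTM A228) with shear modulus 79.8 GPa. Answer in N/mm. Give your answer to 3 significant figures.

k = Gd⁴/(8D³N_a) = (79.8×10³ × 3.4⁴) / (8 × 28.0³ × 17)
  = 1.0664e+07 / 2.98547e+06 = 3.572 N/mm

3.57 N/mm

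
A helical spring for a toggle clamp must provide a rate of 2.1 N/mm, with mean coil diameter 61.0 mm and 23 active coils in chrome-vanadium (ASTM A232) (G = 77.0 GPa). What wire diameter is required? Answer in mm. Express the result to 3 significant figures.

5.81 mm

d = (8D³N_a·k / G)^(1/4) = (8·61.0³·23·2.1 / (77.0×10³))^0.25
  = (1139)^0.25 = 5.8094 mm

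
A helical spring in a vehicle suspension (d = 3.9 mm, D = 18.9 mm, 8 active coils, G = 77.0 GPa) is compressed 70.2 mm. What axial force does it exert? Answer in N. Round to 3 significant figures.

2890 N

k = Gd⁴/(8D³N_a) = (77.0×10³)(3.9⁴)/(8·18.9³·8) = 41.227 N/mm
F = k·δ = 41.227 × 70.2 = 2894.1 N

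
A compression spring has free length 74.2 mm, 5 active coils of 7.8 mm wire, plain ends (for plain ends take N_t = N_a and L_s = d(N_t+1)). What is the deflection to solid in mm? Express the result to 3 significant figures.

27.4 mm

N_t = 5; L_s = 7.8·6 = 46.8 mm
δ_solid = L₀ − L_s = 74.2 − 46.8 = 27.4 mm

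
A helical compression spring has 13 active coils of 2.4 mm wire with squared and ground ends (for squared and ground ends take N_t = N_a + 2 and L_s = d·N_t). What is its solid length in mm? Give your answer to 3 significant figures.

36.0 mm

squared and ground ends: N_t = N_a + 2 = 13 + 2 = 15
L_s = d·N_t = 2.4 × 15 = 36 mm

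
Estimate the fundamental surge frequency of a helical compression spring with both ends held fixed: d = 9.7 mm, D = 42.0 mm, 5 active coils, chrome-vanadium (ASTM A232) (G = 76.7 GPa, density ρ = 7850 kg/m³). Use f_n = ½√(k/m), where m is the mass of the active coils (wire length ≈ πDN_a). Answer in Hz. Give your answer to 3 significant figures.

k = Gd⁴/(8D³N_a) = (76.7×10³)(9.7⁴)/(8·42.0³·5) = 229.13 N/mm = 2.2913e+05 N/m
Wire length L = πDN_a = π·42.0·5 = 659.73 mm
m = ρ·(πd²/4)·L = 7850 × 73.898×10⁻⁶ m² × 0.65973 m = 0.38271 kg
f_n = ½√(k/m) = 0.5·√(2.2913e+05/0.38271) = 0.5·√(5.9869e+05) = 386.88 Hz

387 Hz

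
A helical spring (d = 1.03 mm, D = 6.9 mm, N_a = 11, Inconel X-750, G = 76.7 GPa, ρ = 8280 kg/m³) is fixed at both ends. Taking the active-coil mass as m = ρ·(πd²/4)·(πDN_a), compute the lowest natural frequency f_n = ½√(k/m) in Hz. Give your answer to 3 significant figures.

674 Hz

k = Gd⁴/(8D³N_a) = (76.7×10³)(1.03⁴)/(8·6.9³·11) = 2.9862 N/mm = 2986.2 N/m
Wire length L = πDN_a = π·6.9·11 = 238.45 mm
m = ρ·(πd²/4)·L = 8280 × 0.83323×10⁻⁶ m² × 0.23845 m = 0.0016451 kg
f_n = ½√(k/m) = 0.5·√(2986.2/0.0016451) = 0.5·√(1.8152e+06) = 673.65 Hz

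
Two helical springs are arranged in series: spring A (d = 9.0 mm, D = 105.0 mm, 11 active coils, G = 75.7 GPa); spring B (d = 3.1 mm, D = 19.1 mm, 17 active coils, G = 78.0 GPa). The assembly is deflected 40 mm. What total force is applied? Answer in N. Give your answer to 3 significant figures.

119 N

k_A = Gd⁴/(8D³N_a) = (75.7×10³)(9.0⁴)/(8·105.0³·11) = 4.8755 N/mm
k_B = Gd⁴/(8D³N_a) = (78.0×10³)(3.1⁴)/(8·19.1³·17) = 7.6016 N/mm
Series: 1/k_eq = 1/4.8755 + 1/7.6016 = 0.33666; k_eq = 2.9703 N/mm
F = k_eq·δ = 2.9703·40 = 118.81 N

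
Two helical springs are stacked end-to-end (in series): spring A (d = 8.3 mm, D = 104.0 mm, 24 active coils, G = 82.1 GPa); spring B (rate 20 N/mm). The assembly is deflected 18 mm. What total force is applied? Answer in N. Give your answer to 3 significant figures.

29.8 N

k_A = Gd⁴/(8D³N_a) = (82.1×10³)(8.3⁴)/(8·104.0³·24) = 1.8041 N/mm
Series: 1/k_eq = 1/1.8041 + 1/20 = 0.6043; k_eq = 1.6548 N/mm
F = k_eq·δ = 1.6548·18 = 29.786 N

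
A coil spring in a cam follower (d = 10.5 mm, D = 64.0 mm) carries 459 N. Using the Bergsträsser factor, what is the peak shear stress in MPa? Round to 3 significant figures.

79.7 MPa

Spring index C = D/d = 64.0/10.5 = 6.0952
K_B = (4C+2)/(4C−3) = 26.381/21.381 = 1.2339
τ₀ = 8FD/(πd³) = 8·459·64.0/(π·10.5³) = 235008/3636.8 = 64.62 MPa
τ_max = K·τ₀ = 1.2339 × 64.62 = 79.731 MPa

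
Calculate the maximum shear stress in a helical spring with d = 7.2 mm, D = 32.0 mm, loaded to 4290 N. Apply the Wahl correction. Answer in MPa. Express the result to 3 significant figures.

1270 MPa

Spring index C = D/d = 32.0/7.2 = 4.4444
K_W = (4C−1)/(4C−4) + 0.615/C = 16.778/13.778 + 0.1384 = 1.3561
τ₀ = 8FD/(πd³) = 8·4290·32.0/(π·7.2³) = 1.09824e+06/1172.6 = 936.59 MPa
τ_max = K·τ₀ = 1.3561 × 936.59 = 1270.1 MPa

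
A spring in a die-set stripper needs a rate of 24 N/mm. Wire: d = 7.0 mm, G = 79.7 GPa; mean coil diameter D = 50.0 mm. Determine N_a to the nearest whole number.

N_a = Gd⁴/(8D³k) = (79.7×10³ × 7.0⁴)/(8 × 50.0³ × 24)
    = 1.9136e+08 / 2.4e+07 = 7.973 → 8 coils

8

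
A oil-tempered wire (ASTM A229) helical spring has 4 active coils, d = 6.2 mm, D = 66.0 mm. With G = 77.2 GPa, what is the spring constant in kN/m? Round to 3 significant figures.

12.4 kN/m

k = Gd⁴/(8D³N_a) = (77.2×10³ × 6.2⁴) / (8 × 66.0³ × 4)
  = 1.14073e+08 / 9.19987e+06 = 12.399 N/mm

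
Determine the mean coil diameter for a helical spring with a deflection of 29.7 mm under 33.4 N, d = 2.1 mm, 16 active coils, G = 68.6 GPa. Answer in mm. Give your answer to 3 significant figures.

Required rate k = F/δ = 33.4/29.7 = 1.1246 N/mm
D = (Gd⁴/(8N_a·k))^(1/3) = (68.6×10³·2.1⁴/(8·16·1.1246))^(1/3)
  = (9268.33)^(1/3) = 21.0055 mm

21.0 mm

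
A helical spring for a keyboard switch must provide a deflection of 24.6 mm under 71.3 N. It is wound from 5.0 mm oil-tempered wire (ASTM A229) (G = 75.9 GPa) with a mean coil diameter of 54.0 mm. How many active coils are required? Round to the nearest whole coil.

Required rate k = F/δ = 71.3/24.6 = 2.8984 N/mm
N_a = Gd⁴/(8D³k) = (75.9×10³ × 5.0⁴)/(8 × 54.0³ × 2.8984)
    = 4.74375e+07 / 3.65112e+06 = 12.99 → 13 coils

13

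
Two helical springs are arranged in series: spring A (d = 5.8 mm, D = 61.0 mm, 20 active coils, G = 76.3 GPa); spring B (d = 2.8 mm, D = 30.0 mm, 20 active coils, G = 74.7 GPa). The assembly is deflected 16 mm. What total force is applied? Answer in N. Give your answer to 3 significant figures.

k_A = Gd⁴/(8D³N_a) = (76.3×10³)(5.8⁴)/(8·61.0³·20) = 2.3775 N/mm
k_B = Gd⁴/(8D³N_a) = (74.7×10³)(2.8⁴)/(8·30.0³·20) = 1.0628 N/mm
Series: 1/k_eq = 1/2.3775 + 1/1.0628 = 1.3615; k_eq = 0.7345 N/mm
F = k_eq·δ = 0.7345·16 = 11.752 N

11.8 N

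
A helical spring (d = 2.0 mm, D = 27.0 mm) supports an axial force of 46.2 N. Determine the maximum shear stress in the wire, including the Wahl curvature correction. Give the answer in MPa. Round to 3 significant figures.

439 MPa

Spring index C = D/d = 27.0/2.0 = 13.5000
K_W = (4C−1)/(4C−4) + 0.615/C = 53.000/50.000 + 0.0456 = 1.1056
τ₀ = 8FD/(πd³) = 8·46.2·27.0/(π·2.0³) = 9979.2/25.133 = 397.06 MPa
τ_max = K·τ₀ = 1.1056 × 397.06 = 438.97 MPa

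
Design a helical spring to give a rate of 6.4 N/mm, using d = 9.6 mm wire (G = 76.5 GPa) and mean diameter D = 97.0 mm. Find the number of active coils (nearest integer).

14

N_a = Gd⁴/(8D³k) = (76.5×10³ × 9.6⁴)/(8 × 97.0³ × 6.4)
    = 6.4975e+08 / 4.67289e+07 = 13.9 → 14 coils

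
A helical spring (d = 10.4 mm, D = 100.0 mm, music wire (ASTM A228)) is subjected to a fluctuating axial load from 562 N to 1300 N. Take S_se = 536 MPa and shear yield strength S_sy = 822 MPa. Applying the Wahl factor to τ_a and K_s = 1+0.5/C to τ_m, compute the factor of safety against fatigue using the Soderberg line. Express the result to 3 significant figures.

C = D/d = 100.0/10.4 = 9.6154; K_W = (4C−1)/(4C−4)+0.615/C = 1.1510; K_s = 1+0.5/C = 1.0520
F_a = (F_max−F_min)/2 = 369 N; F_m = (F_max+F_min)/2 = 931 N
τ_a = K_W·8F_aD/(πd³) = 1.1510 × 83.535 = 96.149 MPa
τ_m = K_s·8F_mD/(πd³) = 1.0520 × 210.76 = 221.72 MPa
Soderberg: 1/n_f = τ_a/S_se + τ_m/S_sy = 96.149/536 + 221.72/822 = 0.17938 + 0.26973 = 0.44912
n_f = 1/0.44912 = 2.227

2.23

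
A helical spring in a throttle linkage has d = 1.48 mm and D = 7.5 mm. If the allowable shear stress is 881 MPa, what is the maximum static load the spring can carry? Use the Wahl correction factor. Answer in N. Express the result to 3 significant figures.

115 N

C = D/d = 7.5/1.48 = 5.0676
K_W = (4C−1)/(4C−4) + 0.615/C = 19.270/16.270 + 0.1214 = 1.3057
τ_max = K·8FD/(πd³) → F_max = τ_allow·πd³/(8DK)
F_max = 881·π·1.48³/(8·7.5·1.3057) = 8972.4/78.345 = 114.53 N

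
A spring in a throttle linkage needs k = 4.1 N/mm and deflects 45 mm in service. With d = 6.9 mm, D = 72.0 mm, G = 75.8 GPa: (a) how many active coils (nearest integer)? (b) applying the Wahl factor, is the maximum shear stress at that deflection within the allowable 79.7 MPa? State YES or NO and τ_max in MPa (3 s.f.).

(a) 14 coils; (b) NO, τ_max = 118 MPa

N_a = Gd⁴/(8D³k) = (75.8×10³)(6.9⁴)/(8·72.0³·4.1) = 14.03 → N_a = 14
Actual rate k = Gd⁴/(8D³·14) = 4.1101 N/mm
Working load F = kδ = 4.1101·45 = 184.95 N
C = 72.0/6.9 = 10.4348; K_W = (4C−1)/(4C−4)+0.615/C = 1.1384
τ_max = K_W·8FD/(πd³) = 1.1384·103.23 = 117.52 MPa
τ_max > 79.7 MPa → exceeds allowable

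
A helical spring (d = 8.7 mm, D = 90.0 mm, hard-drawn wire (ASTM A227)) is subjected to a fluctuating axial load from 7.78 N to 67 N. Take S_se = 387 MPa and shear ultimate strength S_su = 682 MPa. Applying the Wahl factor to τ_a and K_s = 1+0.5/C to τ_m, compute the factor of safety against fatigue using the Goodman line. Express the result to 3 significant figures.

C = D/d = 90.0/8.7 = 10.3448; K_W = (4C−1)/(4C−4)+0.615/C = 1.1397; K_s = 1+0.5/C = 1.0483
F_a = (F_max−F_min)/2 = 29.61 N; F_m = (F_max+F_min)/2 = 37.39 N
τ_a = K_W·8F_aD/(πd³) = 1.1397 × 10.305 = 11.745 MPa
τ_m = K_s·8F_mD/(πd³) = 1.0483 × 13.013 = 13.642 MPa
Goodman: 1/n_f = τ_a/S_se + τ_m/S_su = 11.745/387 + 13.642/682 = 0.03035 + 0.02000 = 0.050352
n_f = 1/0.050352 = 19.86

19.9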